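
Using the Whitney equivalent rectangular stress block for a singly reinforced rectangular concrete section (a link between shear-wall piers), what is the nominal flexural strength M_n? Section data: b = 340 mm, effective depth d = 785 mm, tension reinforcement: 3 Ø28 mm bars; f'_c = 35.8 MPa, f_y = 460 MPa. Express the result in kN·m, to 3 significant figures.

A_s = 3 × 616 = 1848 mm².
T = A_s f_y = 1848 × 460 = 850080 N = 850.08 kN.
From C = T: a = T/(0.85 f'_c b) = 850080/(0.85 × 35.8 × 340) = 82.16 mm.
M_n = T(d − a/2) = 850.08 kN × (785 − 41.08) mm = 632.39 kN·m.

M_n ≈ 632 kN·m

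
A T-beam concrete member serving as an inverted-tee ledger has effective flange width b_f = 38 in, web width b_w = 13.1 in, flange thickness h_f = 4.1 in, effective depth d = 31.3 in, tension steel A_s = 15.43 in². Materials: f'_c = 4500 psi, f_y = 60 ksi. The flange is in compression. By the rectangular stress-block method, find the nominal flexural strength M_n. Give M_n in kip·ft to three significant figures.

Tension: T = A_s f_y = 15.43 × 60 = 925.8 kips.
Try a within the flange: a = T/(0.85 f'_c b_f) = 925.8/(0.85 × 4.5 × 38) = 6.369 in.
a = 6.369 > h_f = 4.1 in: the block extends into the web. Split into flange-overhang and web parts.
C_f = 0.85 f'_c (b_f − b_w) h_f = 0.85 × 4.5 × (38 − 13.1) × 4.1 = 390.5 kips.
Remaining web compression depth: a_w = (T − C_f)/(0.85 f'_c b_w) = (925.8 − 390.5)/(0.85 × 4.5 × 13.1) = 10.683 in.
M_n = C_f(d − h_f/2) + (T − C_f)(d − a_w/2) = 390.5 × (31.3 − 2.05) + 535.3 × (31.3 − 5.3415) = 11422.1 + 13895.6 = 25317.7 kip·in.
M_n = 25317.7/12 = 2109.81 kip·ft.

M_n ≈ 2110 kip·ft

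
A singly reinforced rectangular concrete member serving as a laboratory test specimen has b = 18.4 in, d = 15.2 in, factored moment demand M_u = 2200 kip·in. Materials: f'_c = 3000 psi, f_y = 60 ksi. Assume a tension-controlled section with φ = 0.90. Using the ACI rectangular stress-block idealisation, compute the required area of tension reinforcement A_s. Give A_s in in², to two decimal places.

M_n = M_u/φ = 2200/0.90 = 2444.44 kip·in.
From M_n = 0.85 f'_c a b (d − a/2):
a = d − √(d² − 2M_n/(0.85 f'_c b)) = 15.2 − √(15.2² − 2 × 2444.44/(0.85 × 3 × 18.4)) = 3.937 in.
A_s = 0.85 f'_c a b / f_y = 0.85 × 3 × 3.937 × 18.4 / 60 = 3.079 in².

A_s ≈ 3.08 in²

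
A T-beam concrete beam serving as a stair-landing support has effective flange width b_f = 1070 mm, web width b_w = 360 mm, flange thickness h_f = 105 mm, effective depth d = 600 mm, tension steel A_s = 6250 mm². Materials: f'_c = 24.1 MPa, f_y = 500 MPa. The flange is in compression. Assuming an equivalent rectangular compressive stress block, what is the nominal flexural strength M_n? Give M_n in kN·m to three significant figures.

M_n ≈ 1620 kN·m

Tension: T = A_s f_y = 6250 × 500 = 3125000 N.
Try a within the flange: a = T/(0.85 f'_c b_f) = 3125000/(0.85 × 24.1 × 1070) = 142.57 mm.
a = 142.57 > h_f = 105 mm: the block extends into the web. Split into flange-overhang and web parts.
C_f = 0.85 f'_c (b_f − b_w) h_f = 0.85 × 24.1 × (1070 − 360) × 105 = 1527157 N.
Remaining web compression depth: a_w = (T − C_f)/(0.85 f'_c b_w) = (3125000 − 1527157)/(0.85 × 24.1 × 360) = 216.67 mm.
M_n = C_f(d − h_f/2) + (T − C_f)(d − a_w/2) = 1527157 × (600 − 52.5) + 1597843 × (600 − 108.335) = 836.12 + 785.60 = 1621.72 × 10⁶ N·mm.
M_n = 1621.72 kN·m.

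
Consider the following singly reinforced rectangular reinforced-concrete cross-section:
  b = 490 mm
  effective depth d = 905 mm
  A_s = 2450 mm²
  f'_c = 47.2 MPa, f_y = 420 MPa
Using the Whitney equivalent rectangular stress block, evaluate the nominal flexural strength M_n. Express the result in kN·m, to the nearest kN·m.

M_n ≈ 904 kN·m

T = A_s f_y = 2450 × 420 = 1029000 N = 1029 kN.
From C = T: a = T/(0.85 f'_c b) = 1029000/(0.85 × 47.2 × 490) = 52.34 mm.
M_n = T(d − a/2) = 1029 kN × (905 − 26.17) mm = 904.32 kN·m.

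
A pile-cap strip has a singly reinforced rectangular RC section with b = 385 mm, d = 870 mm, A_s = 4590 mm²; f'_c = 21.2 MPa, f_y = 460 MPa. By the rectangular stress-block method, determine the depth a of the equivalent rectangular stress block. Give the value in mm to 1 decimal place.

a ≈ 304.3 mm

T = A_s f_y = 4590 × 460 = 2111400 N = 2111.4 kN.
Setting C = 0.85 f'_c a b equal to T: a = 2111400/(0.85 × 21.2 × 385) = 304.3 mm.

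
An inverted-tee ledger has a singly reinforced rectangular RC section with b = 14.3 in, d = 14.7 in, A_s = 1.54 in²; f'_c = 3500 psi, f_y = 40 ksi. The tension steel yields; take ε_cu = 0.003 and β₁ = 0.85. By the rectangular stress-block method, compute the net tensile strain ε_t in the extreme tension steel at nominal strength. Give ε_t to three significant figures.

ε_t ≈ 0.0229

a = A_s f_y/(0.85 f'_c b) = 1.448 in.
β₁ = 0.85, so c = a/β₁ = 1.448/0.85 = 1.704 in.
From the linear strain diagram with ε_cu = 0.003: ε_t = 0.003 (d − c)/c = 0.003 × (14.7 − 1.704)/1.704 = 0.0229.
Since ε_t ≥ 0.005, the section is tension-controlled.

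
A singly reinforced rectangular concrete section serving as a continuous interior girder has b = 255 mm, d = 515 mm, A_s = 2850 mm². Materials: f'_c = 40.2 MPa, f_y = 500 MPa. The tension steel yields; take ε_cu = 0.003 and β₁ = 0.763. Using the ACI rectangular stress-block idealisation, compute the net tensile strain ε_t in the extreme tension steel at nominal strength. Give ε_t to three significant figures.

ε_t ≈ 0.00421

a = A_s f_y/(0.85 f'_c b) = 163.54 mm.
β₁ = 0.763, so c = a/β₁ = 163.54/0.763 = 214.34 mm.
From the linear strain diagram with ε_cu = 0.003: ε_t = 0.003 (d − c)/c = 0.003 × (515 − 214.34)/214.34 = 0.00421.
ε_t is between 0.004 and 0.005 — transition zone.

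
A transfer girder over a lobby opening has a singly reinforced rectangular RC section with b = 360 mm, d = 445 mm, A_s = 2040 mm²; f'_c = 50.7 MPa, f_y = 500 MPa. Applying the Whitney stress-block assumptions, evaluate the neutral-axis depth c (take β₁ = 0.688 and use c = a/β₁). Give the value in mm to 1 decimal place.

c ≈ 95.6 mm

T = A_s f_y = 2040 × 500 = 1020000 N = 1020 kN.
Setting C = 0.85 f'_c a b equal to T: a = 1020000/(0.85 × 50.7 × 360) = 65.746 mm.
With β₁ = 0.688, c = a/β₁ = 65.746/0.688 = 95.6 mm.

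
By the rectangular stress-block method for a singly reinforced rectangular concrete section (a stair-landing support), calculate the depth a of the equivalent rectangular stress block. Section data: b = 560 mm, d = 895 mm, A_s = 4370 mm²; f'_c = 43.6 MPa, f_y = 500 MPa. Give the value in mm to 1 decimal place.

T = A_s f_y = 4370 × 500 = 2185000 N = 2185 kN.
Setting C = 0.85 f'_c a b equal to T: a = 2185000/(0.85 × 43.6 × 560) = 105.3 mm.

a ≈ 105.3 mm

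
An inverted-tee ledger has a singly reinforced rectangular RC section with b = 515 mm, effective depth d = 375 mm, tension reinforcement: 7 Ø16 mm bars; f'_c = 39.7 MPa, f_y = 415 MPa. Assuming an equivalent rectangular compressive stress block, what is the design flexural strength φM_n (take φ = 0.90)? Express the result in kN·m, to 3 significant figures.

φM_n ≈ 188 kN·m

A_s = 7 × 201 = 1407 mm².
T = A_s f_y = 1407 × 415 = 583905 N = 583.905 kN.
From C = T: a = T/(0.85 f'_c b) = 583905/(0.85 × 39.7 × 515) = 33.60 mm.
M_n = T(d − a/2) = 583.905 kN × (375 − 16.8) mm = 209.15 kN·m.
φM_n = 0.90 × 209.15 = 188.24 kN·m.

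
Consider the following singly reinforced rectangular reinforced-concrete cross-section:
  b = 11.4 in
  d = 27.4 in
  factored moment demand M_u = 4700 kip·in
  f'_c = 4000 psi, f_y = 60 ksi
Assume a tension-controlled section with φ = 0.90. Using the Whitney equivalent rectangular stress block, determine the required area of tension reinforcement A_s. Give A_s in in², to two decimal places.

A_s ≈ 3.53 in²

M_n = M_u/φ = 4700/0.90 = 5222.22 kip·in.
From M_n = 0.85 f'_c a b (d − a/2):
a = d − √(d² − 2M_n/(0.85 f'_c b)) = 27.4 − √(27.4² − 2 × 5222.22/(0.85 × 4 × 11.4)) = 5.462 in.
A_s = 0.85 f'_c a b / f_y = 0.85 × 4 × 5.462 × 11.4 / 60 = 3.528 in².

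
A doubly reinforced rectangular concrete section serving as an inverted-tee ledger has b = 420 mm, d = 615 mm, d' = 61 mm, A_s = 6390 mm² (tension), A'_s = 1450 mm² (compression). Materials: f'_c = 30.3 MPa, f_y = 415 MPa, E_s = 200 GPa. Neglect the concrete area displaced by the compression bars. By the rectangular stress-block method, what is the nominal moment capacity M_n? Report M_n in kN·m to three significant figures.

M_n ≈ 1400 kN·m

Assume both tension and compression steel yield.
Net tension couple steel: A_s − A'_s = 4940 mm².
a = (A_s − A'_s) f_y / (0.85 f'_c b) = 2050100/(0.85 × 30.3 × 420) = 189.52 mm.
c = a/β₁ = 189.52/0.834 = 227.24 mm; ε'_s = 0.003(c − d')/c = 0.0022 ≥ f_y/E_s = 0.0021, so compression steel does yield.
M_n = (A_s − A'_s) f_y (d − a/2) + A'_s f_y (d − d') = [2050100 × (615 − 94.76) + 601750 × (615 − 61)] × 10⁻⁶ = 1066.54 + 333.37 = 1399.91 kN·m.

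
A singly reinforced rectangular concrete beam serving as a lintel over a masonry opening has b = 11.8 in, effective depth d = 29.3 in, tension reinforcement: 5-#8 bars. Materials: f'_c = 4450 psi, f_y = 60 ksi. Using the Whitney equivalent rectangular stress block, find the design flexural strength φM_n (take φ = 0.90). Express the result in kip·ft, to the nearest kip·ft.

A_s = 5 × 0.79 = 3.95 in².
T = A_s f_y = 3.95 × 60 = 237 kips.
a = T/(0.85 f'_c b) = 237/(0.85 × 4.45 × 11.8) = 5.310 in.
M_n = T(d − a/2) = 237 × (29.3 − 2.655) = 6314.9 kip·in = 6314.9/12 = 526.24 kip·ft.
φM_n = 0.90 × 526.24 = 473.62 kip·ft.

φM_n ≈ 474 kip·ft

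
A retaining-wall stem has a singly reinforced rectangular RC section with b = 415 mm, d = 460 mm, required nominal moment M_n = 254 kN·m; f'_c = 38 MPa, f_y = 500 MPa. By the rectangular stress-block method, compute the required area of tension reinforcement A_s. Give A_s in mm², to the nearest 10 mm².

A_s ≈ 1160 mm²

With M_n = 0.85 f'_c a b (d − a/2), solve the quadratic for a:
a = d − √(d² − 2M_n/(0.85 f'_c b)) = 460 − √(460² − 2 × 254×10⁶/(0.85 × 38 × 415)) = 43.22 mm.
A_s = 0.85 f'_c a b / f_y = 0.85 × 38 × 43.22 × 415 / 500 = 1158.7 mm².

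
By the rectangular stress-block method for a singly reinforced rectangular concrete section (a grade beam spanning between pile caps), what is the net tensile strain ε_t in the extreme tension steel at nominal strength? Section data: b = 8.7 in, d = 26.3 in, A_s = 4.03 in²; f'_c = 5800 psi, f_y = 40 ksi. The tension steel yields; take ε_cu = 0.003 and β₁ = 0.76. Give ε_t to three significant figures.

ε_t ≈ 0.0130

a = A_s f_y/(0.85 f'_c b) = 3.758 in.
β₁ = 0.76, so c = a/β₁ = 3.758/0.76 = 4.945 in.
From the linear strain diagram with ε_cu = 0.003: ε_t = 0.003 (d − c)/c = 0.003 × (26.3 − 4.945)/4.945 = 0.0130.
Since ε_t ≥ 0.005, the section is tension-controlled.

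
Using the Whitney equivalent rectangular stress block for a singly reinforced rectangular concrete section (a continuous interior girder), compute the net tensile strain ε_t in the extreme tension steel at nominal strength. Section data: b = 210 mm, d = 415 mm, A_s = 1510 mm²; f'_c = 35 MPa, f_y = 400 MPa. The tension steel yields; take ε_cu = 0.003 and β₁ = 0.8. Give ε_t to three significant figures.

ε_t ≈ 0.00730

a = A_s f_y/(0.85 f'_c b) = 96.68 mm.
β₁ = 0.8, so c = a/β₁ = 96.68/0.8 = 120.85 mm.
From the linear strain diagram with ε_cu = 0.003: ε_t = 0.003 (d − c)/c = 0.003 × (415 − 120.85)/120.85 = 0.00730.
Since ε_t ≥ 0.005, the section is tension-controlled.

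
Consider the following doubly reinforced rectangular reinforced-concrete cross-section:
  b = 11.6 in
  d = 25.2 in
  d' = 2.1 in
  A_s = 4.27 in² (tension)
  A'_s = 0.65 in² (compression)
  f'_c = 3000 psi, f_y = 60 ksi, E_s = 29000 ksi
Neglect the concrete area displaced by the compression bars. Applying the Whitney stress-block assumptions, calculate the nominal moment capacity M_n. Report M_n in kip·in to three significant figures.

Assume both steels yield.
a = (A_s − A'_s) f_y/(0.85 f'_c b) = (4.27 − 0.65) × 60/(0.85 × 3 × 11.6) = 7.343 in.
c = a/β₁ = 7.343/0.85 = 8.639 in; ε'_s = 0.003(c − d')/c = 0.0023 ≥ ε_y = 0.0021, so the compression steel yields.
M_n = (A_s − A'_s) f_y (d − a/2) + A'_s f_y (d − d') = 217.2 × (25.2 − 3.6715) + 39 × (25.2 − 2.1) = 4676.0 + 900.9 = 5576.9 kip·in.

M_n ≈ 5580 kip·in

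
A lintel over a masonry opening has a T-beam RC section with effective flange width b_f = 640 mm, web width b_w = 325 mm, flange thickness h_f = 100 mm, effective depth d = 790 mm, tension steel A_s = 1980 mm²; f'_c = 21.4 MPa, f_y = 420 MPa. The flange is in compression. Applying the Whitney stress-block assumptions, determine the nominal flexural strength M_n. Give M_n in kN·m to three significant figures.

M_n ≈ 627 kN·m

Tension: T = A_s f_y = 1980 × 420 = 831600 N.
Try a within the flange: a = T/(0.85 f'_c b_f) = 831600/(0.85 × 21.4 × 640) = 71.43 mm.
Since a = 71.43 ≤ h_f = 100 mm, the stress block lies entirely in the flange; analyse as a rectangular beam of width b_f.
M_n = T(d − a/2) = 831600 × (790 − 35.715) = 627.26 × 10⁶ N·mm.
M_n = 627.26 kN·m.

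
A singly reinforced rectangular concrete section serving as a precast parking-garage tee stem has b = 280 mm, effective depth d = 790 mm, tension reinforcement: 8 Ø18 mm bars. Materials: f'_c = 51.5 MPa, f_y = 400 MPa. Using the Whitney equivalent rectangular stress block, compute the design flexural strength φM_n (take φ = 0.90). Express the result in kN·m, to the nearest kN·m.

A_s = 8 × 254 = 2032 mm².
T = A_s f_y = 2032 × 400 = 812800 N = 812.8 kN.
From C = T: a = T/(0.85 f'_c b) = 812800/(0.85 × 51.5 × 280) = 66.31 mm.
M_n = T(d − a/2) = 812.8 kN × (790 − 33.155) mm = 615.16 kN·m.
φM_n = 0.90 × 615.16 = 553.64 kN·m.

φM_n ≈ 554 kN·m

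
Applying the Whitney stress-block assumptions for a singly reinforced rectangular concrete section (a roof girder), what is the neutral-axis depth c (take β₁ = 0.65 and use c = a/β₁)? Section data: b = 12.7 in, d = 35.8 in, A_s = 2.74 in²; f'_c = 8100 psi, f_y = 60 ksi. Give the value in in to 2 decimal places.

T = A_s f_y = 2.74 × 60 = 164.4 kips.
a = T/(0.85 f'_c b) = 164.4/(0.85 × 8.1 × 12.7) = 1.8802 in.
With β₁ = 0.65, c = a/β₁ = 1.8802/0.65 = 2.89 in.

c ≈ 2.89 in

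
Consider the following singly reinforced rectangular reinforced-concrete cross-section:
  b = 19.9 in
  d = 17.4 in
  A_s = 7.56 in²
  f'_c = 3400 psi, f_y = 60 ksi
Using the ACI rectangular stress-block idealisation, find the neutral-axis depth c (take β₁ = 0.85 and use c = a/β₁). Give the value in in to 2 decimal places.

c ≈ 9.28 in

T = A_s f_y = 7.56 × 60 = 453.6 kips.
a = T/(0.85 f'_c b) = 453.6/(0.85 × 3.4 × 19.9) = 7.8872 in.
With β₁ = 0.85, c = a/β₁ = 7.8872/0.85 = 9.28 in.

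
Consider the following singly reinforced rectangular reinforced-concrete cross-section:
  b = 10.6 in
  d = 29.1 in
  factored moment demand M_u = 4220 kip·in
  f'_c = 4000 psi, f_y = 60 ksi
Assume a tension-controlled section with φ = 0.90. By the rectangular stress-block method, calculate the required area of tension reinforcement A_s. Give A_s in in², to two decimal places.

A_s ≈ 2.93 in²

M_n = M_u/φ = 4220/0.90 = 4688.89 kip·in.
From M_n = 0.85 f'_c a b (d − a/2):
a = d − √(d² − 2M_n/(0.85 f'_c b)) = 29.1 − √(29.1² − 2 × 4688.89/(0.85 × 4 × 10.6)) = 4.880 in.
A_s = 0.85 f'_c a b / f_y = 0.85 × 4 × 4.880 × 10.6 / 60 = 2.931 in².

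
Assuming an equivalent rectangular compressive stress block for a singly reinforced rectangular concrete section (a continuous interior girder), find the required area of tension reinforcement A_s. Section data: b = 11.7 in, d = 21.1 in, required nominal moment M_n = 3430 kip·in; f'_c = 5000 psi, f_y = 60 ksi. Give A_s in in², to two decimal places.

From M_n = 0.85 f'_c a b (d − a/2):
a = d − √(d² − 2M_n/(0.85 f'_c b)) = 21.1 − √(21.1² − 2 × 3430/(0.85 × 5 × 11.7)) = 3.571 in.
A_s = 0.85 f'_c a b / f_y = 0.85 × 5 × 3.571 × 11.7 / 60 = 2.959 in².

A_s ≈ 2.96 in²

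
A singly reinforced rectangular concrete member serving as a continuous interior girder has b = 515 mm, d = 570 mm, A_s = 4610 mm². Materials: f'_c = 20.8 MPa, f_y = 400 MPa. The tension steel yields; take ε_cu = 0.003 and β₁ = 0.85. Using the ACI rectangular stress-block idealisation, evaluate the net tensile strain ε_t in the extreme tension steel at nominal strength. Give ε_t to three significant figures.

ε_t ≈ 0.00418

a = A_s f_y/(0.85 f'_c b) = 202.52 mm.
β₁ = 0.85, so c = a/β₁ = 202.52/0.85 = 238.26 mm.
From the linear strain diagram with ε_cu = 0.003: ε_t = 0.003 (d − c)/c = 0.003 × (570 − 238.26)/238.26 = 0.00418.
ε_t is between 0.004 and 0.005 — transition zone.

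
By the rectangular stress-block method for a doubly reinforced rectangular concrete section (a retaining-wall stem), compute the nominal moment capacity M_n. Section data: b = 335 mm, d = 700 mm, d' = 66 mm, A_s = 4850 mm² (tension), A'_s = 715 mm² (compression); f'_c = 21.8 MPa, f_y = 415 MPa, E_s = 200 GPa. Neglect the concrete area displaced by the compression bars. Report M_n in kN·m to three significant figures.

M_n ≈ 1150 kN·m

Assume both tension and compression steel yield.
Net tension couple steel: A_s − A'_s = 4135 mm².
a = (A_s − A'_s) f_y / (0.85 f'_c b) = 1716025/(0.85 × 21.8 × 335) = 276.44 mm.
c = a/β₁ = 276.44/0.85 = 325.22 mm; ε'_s = 0.003(c − d')/c = 0.0024 ≥ f_y/E_s = 0.0021, so compression steel does yield.
M_n = (A_s − A'_s) f_y (d − a/2) + A'_s f_y (d − d') = [1716025 × (700 − 138.22) + 296725 × (700 − 66)] × 10⁻⁶ = 964.03 + 188.12 = 1152.15 kN·m.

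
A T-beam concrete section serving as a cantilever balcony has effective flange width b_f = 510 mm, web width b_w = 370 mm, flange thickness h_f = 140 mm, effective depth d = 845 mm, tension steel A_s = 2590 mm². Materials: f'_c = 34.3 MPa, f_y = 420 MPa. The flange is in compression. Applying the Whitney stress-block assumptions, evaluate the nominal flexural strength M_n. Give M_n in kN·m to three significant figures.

Tension: T = A_s f_y = 2590 × 420 = 1087800 N.
Try a within the flange: a = T/(0.85 f'_c b_f) = 1087800/(0.85 × 34.3 × 510) = 73.16 mm.
Since a = 73.16 ≤ h_f = 140 mm, the stress block lies entirely in the flange; analyse as a rectangular beam of width b_f.
M_n = T(d − a/2) = 1087800 × (845 − 36.58) = 879.40 × 10⁶ N·mm.
M_n = 879.40 kN·m.

M_n ≈ 879 kN·m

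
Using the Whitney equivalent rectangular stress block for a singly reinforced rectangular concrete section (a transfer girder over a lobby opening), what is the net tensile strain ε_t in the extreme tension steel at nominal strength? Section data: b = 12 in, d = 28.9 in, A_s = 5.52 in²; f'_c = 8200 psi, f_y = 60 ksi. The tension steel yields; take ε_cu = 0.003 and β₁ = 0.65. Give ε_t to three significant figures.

ε_t ≈ 0.0112

a = A_s f_y/(0.85 f'_c b) = 3.960 in.
β₁ = 0.65, so c = a/β₁ = 3.960/0.65 = 6.092 in.
From the linear strain diagram with ε_cu = 0.003: ε_t = 0.003 (d − c)/c = 0.003 × (28.9 − 6.092)/6.092 = 0.0112.
Since ε_t ≥ 0.005, the section is tension-controlled.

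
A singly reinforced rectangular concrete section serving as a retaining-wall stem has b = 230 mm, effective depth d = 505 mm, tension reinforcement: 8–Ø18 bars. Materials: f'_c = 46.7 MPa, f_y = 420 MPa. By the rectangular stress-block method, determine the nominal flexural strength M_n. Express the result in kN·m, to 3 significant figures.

A_s = 8 × 254 = 2032 mm².
T = A_s f_y = 2032 × 420 = 853440 N = 853.44 kN.
From C = T: a = T/(0.85 f'_c b) = 853440/(0.85 × 46.7 × 230) = 93.48 mm.
M_n = T(d − a/2) = 853.44 kN × (505 − 46.74) mm = 391.10 kN·m.

M_n ≈ 391 kN·m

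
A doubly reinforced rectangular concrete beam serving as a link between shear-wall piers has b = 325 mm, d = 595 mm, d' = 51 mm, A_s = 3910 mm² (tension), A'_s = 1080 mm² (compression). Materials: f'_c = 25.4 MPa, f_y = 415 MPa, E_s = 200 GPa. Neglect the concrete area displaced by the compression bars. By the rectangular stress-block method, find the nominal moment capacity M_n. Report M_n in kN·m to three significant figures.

Assume both tension and compression steel yield.
Net tension couple steel: A_s − A'_s = 2830 mm².
a = (A_s − A'_s) f_y / (0.85 f'_c b) = 1174450/(0.85 × 25.4 × 325) = 167.38 mm.
c = a/β₁ = 167.38/0.85 = 196.92 mm; ε'_s = 0.003(c − d')/c = 0.0022 ≥ f_y/E_s = 0.0021, so compression steel does yield.
M_n = (A_s − A'_s) f_y (d − a/2) + A'_s f_y (d − d') = [1174450 × (595 − 83.69) + 448200 × (595 − 51)] × 10⁻⁶ = 600.51 + 243.82 = 844.33 kN·m.

M_n ≈ 844 kN·m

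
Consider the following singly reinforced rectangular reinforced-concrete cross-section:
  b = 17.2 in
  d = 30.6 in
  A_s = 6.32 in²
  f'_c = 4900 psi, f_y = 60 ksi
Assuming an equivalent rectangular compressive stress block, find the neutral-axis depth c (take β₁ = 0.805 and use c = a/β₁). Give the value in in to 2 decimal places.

T = A_s f_y = 6.32 × 60 = 379.2 kips.
a = T/(0.85 f'_c b) = 379.2/(0.85 × 4.9 × 17.2) = 5.2933 in.
With β₁ = 0.805, c = a/β₁ = 5.2933/0.805 = 6.58 in.

c ≈ 6.58 in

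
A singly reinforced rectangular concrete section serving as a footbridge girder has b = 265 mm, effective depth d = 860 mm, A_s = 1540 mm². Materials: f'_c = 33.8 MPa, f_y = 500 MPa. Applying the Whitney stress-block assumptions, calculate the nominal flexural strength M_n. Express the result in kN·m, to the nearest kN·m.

T = A_s f_y = 1540 × 500 = 770000 N = 770 kN.
From C = T: a = T/(0.85 f'_c b) = 770000/(0.85 × 33.8 × 265) = 101.14 mm.
M_n = T(d − a/2) = 770 kN × (860 − 50.57) mm = 623.26 kN·m.

M_n ≈ 623 kN·m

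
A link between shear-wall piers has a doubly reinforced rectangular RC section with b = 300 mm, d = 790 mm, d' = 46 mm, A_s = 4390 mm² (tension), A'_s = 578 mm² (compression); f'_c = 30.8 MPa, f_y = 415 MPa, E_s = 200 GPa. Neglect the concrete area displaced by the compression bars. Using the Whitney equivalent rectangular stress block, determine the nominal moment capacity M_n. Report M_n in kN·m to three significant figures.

Assume both tension and compression steel yield.
Net tension couple steel: A_s − A'_s = 3812 mm².
a = (A_s − A'_s) f_y / (0.85 f'_c b) = 1581980/(0.85 × 30.8 × 300) = 201.42 mm.
c = a/β₁ = 201.42/0.83 = 242.67 mm; ε'_s = 0.003(c − d')/c = 0.0024 ≥ f_y/E_s = 0.0021, so compression steel does yield.
M_n = (A_s − A'_s) f_y (d − a/2) + A'_s f_y (d − d') = [1581980 × (790 − 100.71) + 239870 × (790 − 46)] × 10⁻⁶ = 1090.44 + 178.46 = 1268.90 kN·m.

M_n ≈ 1270 kN·m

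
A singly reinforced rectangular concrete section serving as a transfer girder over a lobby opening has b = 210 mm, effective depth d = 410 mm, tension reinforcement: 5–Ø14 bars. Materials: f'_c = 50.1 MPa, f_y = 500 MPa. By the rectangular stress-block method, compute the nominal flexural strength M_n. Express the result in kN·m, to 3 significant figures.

M_n ≈ 150 kN·m

A_s = 5 × 154 = 770 mm².
T = A_s f_y = 770 × 500 = 385000 N = 385 kN.
From C = T: a = T/(0.85 f'_c b) = 385000/(0.85 × 50.1 × 210) = 43.05 mm.
M_n = T(d − a/2) = 385 kN × (410 − 21.525) mm = 149.56 kN·m.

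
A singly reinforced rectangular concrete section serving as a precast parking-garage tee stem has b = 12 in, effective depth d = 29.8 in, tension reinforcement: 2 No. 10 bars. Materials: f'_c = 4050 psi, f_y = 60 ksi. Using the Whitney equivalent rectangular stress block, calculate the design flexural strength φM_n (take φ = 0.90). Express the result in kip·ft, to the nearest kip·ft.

A_s = 2 × 1.27 = 2.54 in².
T = A_s f_y = 2.54 × 60 = 152.4 kips.
a = T/(0.85 f'_c b) = 152.4/(0.85 × 4.05 × 12) = 3.689 in.
M_n = T(d − a/2) = 152.4 × (29.8 − 1.8445) = 4260.4 kip·in = 4260.4/12 = 355.03 kip·ft.
φM_n = 0.90 × 355.03 = 319.53 kip·ft.

φM_n ≈ 320 kip·ft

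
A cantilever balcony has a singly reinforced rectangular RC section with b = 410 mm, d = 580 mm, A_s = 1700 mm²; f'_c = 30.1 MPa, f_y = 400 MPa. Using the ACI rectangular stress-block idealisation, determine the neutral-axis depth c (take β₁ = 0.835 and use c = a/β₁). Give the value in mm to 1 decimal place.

T = A_s f_y = 1700 × 400 = 680000 N = 680 kN.
Setting C = 0.85 f'_c a b equal to T: a = 680000/(0.85 × 30.1 × 410) = 64.825 mm.
With β₁ = 0.835, c = a/β₁ = 64.825/0.835 = 77.6 mm.

c ≈ 77.6 mm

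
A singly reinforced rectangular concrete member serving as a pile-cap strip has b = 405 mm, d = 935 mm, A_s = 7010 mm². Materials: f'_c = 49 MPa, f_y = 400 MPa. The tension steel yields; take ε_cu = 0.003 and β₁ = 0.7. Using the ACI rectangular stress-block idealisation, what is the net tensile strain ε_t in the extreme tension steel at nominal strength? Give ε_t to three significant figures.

a = A_s f_y/(0.85 f'_c b) = 166.23 mm.
β₁ = 0.7, so c = a/β₁ = 166.23/0.7 = 237.47 mm.
From the linear strain diagram with ε_cu = 0.003: ε_t = 0.003 (d − c)/c = 0.003 × (935 − 237.47)/237.47 = 0.00881.
Since ε_t ≥ 0.005, the section is tension-controlled.

ε_t ≈ 0.00881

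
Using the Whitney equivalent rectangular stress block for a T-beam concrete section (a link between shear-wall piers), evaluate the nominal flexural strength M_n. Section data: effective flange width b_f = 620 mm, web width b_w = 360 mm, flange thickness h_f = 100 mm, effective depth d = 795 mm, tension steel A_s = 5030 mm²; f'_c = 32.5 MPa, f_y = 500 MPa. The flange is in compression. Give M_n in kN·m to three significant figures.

Tension: T = A_s f_y = 5030 × 500 = 2515000 N.
Try a within the flange: a = T/(0.85 f'_c b_f) = 2515000/(0.85 × 32.5 × 620) = 146.84 mm.
a = 146.84 > h_f = 100 mm: the block extends into the web. Split into flange-overhang and web parts.
C_f = 0.85 f'_c (b_f − b_w) h_f = 0.85 × 32.5 × (620 − 360) × 100 = 718250 N.
Remaining web compression depth: a_w = (T − C_f)/(0.85 f'_c b_w) = (2515000 − 718250)/(0.85 × 32.5 × 360) = 180.67 mm.
M_n = C_f(d − h_f/2) + (T − C_f)(d − a_w/2) = 718250 × (795 − 50) + 1796750 × (795 − 90.335) = 535.10 + 1266.11 = 1801.21 × 10⁶ N·mm.
M_n = 1801.21 kN·m.

M_n ≈ 1800 kN·m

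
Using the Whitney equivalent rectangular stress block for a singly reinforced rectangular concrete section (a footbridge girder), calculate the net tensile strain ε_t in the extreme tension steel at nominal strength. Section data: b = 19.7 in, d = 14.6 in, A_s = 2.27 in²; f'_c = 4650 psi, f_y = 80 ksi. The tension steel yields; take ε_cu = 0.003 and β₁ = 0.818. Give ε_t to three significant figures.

ε_t ≈ 0.0124

a = A_s f_y/(0.85 f'_c b) = 2.332 in.
β₁ = 0.818, so c = a/β₁ = 2.332/0.818 = 2.851 in.
From the linear strain diagram with ε_cu = 0.003: ε_t = 0.003 (d − c)/c = 0.003 × (14.6 − 2.851)/2.851 = 0.0124.
Since ε_t ≥ 0.005, the section is tension-controlled.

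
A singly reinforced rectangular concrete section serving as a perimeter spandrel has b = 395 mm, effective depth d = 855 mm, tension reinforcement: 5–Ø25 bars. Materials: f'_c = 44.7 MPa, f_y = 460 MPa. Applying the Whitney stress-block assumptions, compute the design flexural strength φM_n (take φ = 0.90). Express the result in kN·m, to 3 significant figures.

φM_n ≈ 831 kN·m

A_s = 5 × 491 = 2455 mm².
T = A_s f_y = 2455 × 460 = 1129300 N = 1129.3 kN.
From C = T: a = T/(0.85 f'_c b) = 1129300/(0.85 × 44.7 × 395) = 75.25 mm.
M_n = T(d − a/2) = 1129.3 kN × (855 − 37.625) mm = 923.06 kN·m.
φM_n = 0.90 × 923.06 = 830.75 kN·m.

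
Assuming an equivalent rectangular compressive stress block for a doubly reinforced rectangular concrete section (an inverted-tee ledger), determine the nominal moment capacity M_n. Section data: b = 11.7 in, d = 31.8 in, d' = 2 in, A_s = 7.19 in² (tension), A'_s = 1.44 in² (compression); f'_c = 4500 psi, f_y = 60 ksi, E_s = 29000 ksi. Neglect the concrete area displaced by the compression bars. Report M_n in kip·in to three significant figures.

M_n ≈ 12200 kip·in

Assume both steels yield.
a = (A_s − A'_s) f_y/(0.85 f'_c b) = (7.19 − 1.44) × 60/(0.85 × 4.5 × 11.7) = 7.709 in.
c = a/β₁ = 7.709/0.825 = 9.344 in; ε'_s = 0.003(c − d')/c = 0.0024 ≥ ε_y = 0.0021, so the compression steel yields.
M_n = (A_s − A'_s) f_y (d − a/2) + A'_s f_y (d − d') = 345 × (31.8 − 3.8545) + 86.4 × (31.8 − 2) = 9641.2 + 2574.7 = 12215.9 kip·in.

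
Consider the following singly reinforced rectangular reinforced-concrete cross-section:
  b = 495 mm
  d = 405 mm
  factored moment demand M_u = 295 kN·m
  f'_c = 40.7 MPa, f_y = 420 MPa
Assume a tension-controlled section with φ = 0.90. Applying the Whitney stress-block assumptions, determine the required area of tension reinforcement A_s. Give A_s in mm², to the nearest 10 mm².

M_n = M_u/φ = 295/0.90 = 327.778 kN·m.
With M_n = 0.85 f'_c a b (d − a/2), solve the quadratic for a:
a = d − √(d² − 2M_n/(0.85 f'_c b)) = 405 − √(405² − 2 × 327.778×10⁶/(0.85 × 40.7 × 495)) = 50.40 mm.
A_s = 0.85 f'_c a b / f_y = 0.85 × 40.7 × 50.40 × 495 / 420 = 2054.9 mm².

A_s ≈ 2050 mm²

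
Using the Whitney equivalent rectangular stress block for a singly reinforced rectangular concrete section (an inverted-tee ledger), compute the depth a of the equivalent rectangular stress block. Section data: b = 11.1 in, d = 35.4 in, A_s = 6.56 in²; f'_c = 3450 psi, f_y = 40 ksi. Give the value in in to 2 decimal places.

a ≈ 8.06 in

T = A_s f_y = 6.56 × 40 = 262.4 kips.
a = T/(0.85 f'_c b) = 262.4/(0.85 × 3.45 × 11.1) = 8.06 in.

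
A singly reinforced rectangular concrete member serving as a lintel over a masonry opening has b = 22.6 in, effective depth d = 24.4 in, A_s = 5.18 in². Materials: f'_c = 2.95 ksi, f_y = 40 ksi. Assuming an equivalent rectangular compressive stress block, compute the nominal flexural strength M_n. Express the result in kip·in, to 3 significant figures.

T = A_s f_y = 5.18 × 40 = 207.2 kips.
a = T/(0.85 f'_c b) = 207.2/(0.85 × 2.95 × 22.6) = 3.656 in.
M_n = T(d − a/2) = 207.2 × (24.4 − 1.828) = 4676.9 kip·in.

M_n ≈ 4680 kip·in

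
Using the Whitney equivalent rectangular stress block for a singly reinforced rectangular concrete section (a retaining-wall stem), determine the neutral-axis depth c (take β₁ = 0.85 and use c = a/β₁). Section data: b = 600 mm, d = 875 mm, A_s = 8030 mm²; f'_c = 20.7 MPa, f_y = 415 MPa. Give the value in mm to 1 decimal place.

c ≈ 371.4 mm

T = A_s f_y = 8030 × 415 = 3332450 N = 3332.45 kN.
Setting C = 0.85 f'_c a b equal to T: a = 3332450/(0.85 × 20.7 × 600) = 315.663 mm.
With β₁ = 0.85, c = a/β₁ = 315.663/0.85 = 371.4 mm.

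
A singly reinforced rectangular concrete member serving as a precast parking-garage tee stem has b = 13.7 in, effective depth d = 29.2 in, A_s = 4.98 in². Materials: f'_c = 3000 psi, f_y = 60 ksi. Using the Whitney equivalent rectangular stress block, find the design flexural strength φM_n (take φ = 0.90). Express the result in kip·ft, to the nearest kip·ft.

T = A_s f_y = 4.98 × 60 = 298.8 kips.
a = T/(0.85 f'_c b) = 298.8/(0.85 × 3 × 13.7) = 8.553 in.
M_n = T(d − a/2) = 298.8 × (29.2 − 4.2765) = 7447.1 kip·in = 7447.1/12 = 620.59 kip·ft.
φM_n = 0.90 × 620.59 = 558.53 kip·ft.

φM_n ≈ 559 kip·ft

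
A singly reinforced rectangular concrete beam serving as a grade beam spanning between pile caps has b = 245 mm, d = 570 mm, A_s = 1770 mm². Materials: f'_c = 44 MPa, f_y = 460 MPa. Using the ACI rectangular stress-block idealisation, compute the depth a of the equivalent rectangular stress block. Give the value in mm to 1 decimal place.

a ≈ 88.9 mm

T = A_s f_y = 1770 × 460 = 814200 N = 814.2 kN.
Setting C = 0.85 f'_c a b equal to T: a = 814200/(0.85 × 44 × 245) = 88.9 mm.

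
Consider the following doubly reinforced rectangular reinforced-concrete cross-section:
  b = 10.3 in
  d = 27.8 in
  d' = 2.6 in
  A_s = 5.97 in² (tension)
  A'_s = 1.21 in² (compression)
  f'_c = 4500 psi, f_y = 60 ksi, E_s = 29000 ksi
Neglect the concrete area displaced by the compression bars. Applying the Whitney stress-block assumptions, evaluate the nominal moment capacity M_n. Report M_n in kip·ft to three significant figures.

Assume both steels yield.
a = (A_s − A'_s) f_y/(0.85 f'_c b) = (5.97 − 1.21) × 60/(0.85 × 4.5 × 10.3) = 7.249 in.
c = a/β₁ = 7.249/0.825 = 8.787 in; ε'_s = 0.003(c − d')/c = 0.0021 ≥ ε_y = 0.0021, so the compression steel yields.
M_n = (A_s − A'_s) f_y (d − a/2) + A'_s f_y (d − d') = 285.6 × (27.8 − 3.6245) + 72.6 × (27.8 − 2.6) = 6904.5 + 1829.5 = 8734.0 kip·in = 8734.0/12 = 727.83 kip·ft.

M_n ≈ 728 kip·ft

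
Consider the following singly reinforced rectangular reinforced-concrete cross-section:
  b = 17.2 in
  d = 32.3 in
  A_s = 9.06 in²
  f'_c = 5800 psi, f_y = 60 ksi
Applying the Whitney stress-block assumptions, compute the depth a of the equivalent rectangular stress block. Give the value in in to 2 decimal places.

a ≈ 6.41 in

T = A_s f_y = 9.06 × 60 = 543.6 kips.
a = T/(0.85 f'_c b) = 543.6/(0.85 × 5.8 × 17.2) = 6.41 in.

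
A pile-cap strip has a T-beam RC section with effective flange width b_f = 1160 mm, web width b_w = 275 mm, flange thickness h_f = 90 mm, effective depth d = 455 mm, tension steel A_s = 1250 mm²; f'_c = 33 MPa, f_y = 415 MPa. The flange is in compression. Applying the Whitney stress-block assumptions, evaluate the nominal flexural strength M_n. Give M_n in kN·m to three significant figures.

M_n ≈ 232 kN·m

Tension: T = A_s f_y = 1250 × 415 = 518750 N.
Try a within the flange: a = T/(0.85 f'_c b_f) = 518750/(0.85 × 33 × 1160) = 15.94 mm.
Since a = 15.94 ≤ h_f = 90 mm, the stress block lies entirely in the flange; analyse as a rectangular beam of width b_f.
M_n = T(d − a/2) = 518750 × (455 − 7.97) = 231.90 × 10⁶ N·mm.
M_n = 231.90 kN·m.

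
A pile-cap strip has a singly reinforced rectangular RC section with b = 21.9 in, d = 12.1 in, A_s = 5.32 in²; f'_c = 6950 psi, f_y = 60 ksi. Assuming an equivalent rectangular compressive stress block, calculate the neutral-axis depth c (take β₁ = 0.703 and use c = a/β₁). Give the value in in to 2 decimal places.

c ≈ 3.51 in

T = A_s f_y = 5.32 × 60 = 319.2 kips.
a = T/(0.85 f'_c b) = 319.2/(0.85 × 6.95 × 21.9) = 2.4673 in.
With β₁ = 0.703, c = a/β₁ = 2.4673/0.703 = 3.51 in.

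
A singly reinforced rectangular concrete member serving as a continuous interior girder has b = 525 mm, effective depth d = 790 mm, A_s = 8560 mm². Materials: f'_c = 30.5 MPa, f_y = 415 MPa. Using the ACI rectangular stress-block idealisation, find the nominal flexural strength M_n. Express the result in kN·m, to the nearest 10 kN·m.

M_n ≈ 2340 kN·m

T = A_s f_y = 8560 × 415 = 3552400 N = 3552.4 kN.
From C = T: a = T/(0.85 f'_c b) = 3552400/(0.85 × 30.5 × 525) = 261.00 mm.
M_n = T(d − a/2) = 3552.4 kN × (790 − 130.5) mm = 2342.81 kN·m.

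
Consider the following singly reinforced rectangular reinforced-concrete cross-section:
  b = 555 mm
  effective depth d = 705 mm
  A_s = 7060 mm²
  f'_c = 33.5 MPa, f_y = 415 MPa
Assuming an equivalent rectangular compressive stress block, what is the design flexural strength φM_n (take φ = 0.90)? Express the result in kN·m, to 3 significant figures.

φM_n ≈ 1610 kN·m

T = A_s f_y = 7060 × 415 = 2929900 N = 2929.9 kN.
From C = T: a = T/(0.85 f'_c b) = 2929900/(0.85 × 33.5 × 555) = 185.39 mm.
M_n = T(d − a/2) = 2929.9 kN × (705 − 92.695) mm = 1793.99 kN·m.
φM_n = 0.90 × 1793.99 = 1614.59 kN·m.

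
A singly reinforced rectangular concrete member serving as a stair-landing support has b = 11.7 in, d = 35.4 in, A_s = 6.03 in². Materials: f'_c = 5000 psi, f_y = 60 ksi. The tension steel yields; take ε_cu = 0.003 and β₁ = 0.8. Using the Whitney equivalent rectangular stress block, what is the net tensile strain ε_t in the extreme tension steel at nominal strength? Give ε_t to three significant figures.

ε_t ≈ 0.00868

a = A_s f_y/(0.85 f'_c b) = 7.276 in.
β₁ = 0.8, so c = a/β₁ = 7.276/0.8 = 9.095 in.
From the linear strain diagram with ε_cu = 0.003: ε_t = 0.003 (d − c)/c = 0.003 × (35.4 − 9.095)/9.095 = 0.00868.
Since ε_t ≥ 0.005, the section is tension-controlled.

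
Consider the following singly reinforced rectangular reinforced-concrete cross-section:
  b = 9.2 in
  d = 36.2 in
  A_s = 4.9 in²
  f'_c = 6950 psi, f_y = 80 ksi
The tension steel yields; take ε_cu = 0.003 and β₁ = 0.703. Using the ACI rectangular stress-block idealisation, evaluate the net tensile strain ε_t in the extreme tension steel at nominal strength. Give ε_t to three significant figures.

ε_t ≈ 0.00758

a = A_s f_y/(0.85 f'_c b) = 7.213 in.
β₁ = 0.703, so c = a/β₁ = 7.213/0.703 = 10.260 in.
From the linear strain diagram with ε_cu = 0.003: ε_t = 0.003 (d − c)/c = 0.003 × (36.2 − 10.260)/10.260 = 0.00758.
Since ε_t ≥ 0.005, the section is tension-controlled.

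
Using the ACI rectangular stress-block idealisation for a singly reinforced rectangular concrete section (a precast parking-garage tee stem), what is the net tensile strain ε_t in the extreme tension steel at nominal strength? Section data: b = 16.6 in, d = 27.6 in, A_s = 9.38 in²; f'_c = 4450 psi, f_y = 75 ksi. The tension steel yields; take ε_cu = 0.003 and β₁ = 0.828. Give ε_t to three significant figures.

ε_t ≈ 0.00312

a = A_s f_y/(0.85 f'_c b) = 11.204 in.
β₁ = 0.828, so c = a/β₁ = 11.204/0.828 = 13.531 in.
From the linear strain diagram with ε_cu = 0.003: ε_t = 0.003 (d − c)/c = 0.003 × (27.6 − 13.531)/13.531 = 0.00312.
ε_t < 0.004 — the section is over-reinforced for flexure under ACI limits.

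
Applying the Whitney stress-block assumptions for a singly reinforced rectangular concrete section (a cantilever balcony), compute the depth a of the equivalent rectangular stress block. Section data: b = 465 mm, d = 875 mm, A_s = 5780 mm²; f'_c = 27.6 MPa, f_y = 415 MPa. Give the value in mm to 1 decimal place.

a ≈ 219.9 mm

T = A_s f_y = 5780 × 415 = 2398700 N = 2398.7 kN.
Setting C = 0.85 f'_c a b equal to T: a = 2398700/(0.85 × 27.6 × 465) = 219.9 mm.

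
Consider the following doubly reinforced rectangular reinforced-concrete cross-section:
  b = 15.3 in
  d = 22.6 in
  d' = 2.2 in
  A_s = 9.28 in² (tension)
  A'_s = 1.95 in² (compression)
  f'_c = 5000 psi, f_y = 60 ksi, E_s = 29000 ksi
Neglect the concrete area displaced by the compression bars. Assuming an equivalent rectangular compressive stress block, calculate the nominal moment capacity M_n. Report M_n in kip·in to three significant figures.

M_n ≈ 10800 kip·in

Assume both steels yield.
a = (A_s − A'_s) f_y/(0.85 f'_c b) = (9.28 − 1.95) × 60/(0.85 × 5 × 15.3) = 6.764 in.
c = a/β₁ = 6.764/0.8 = 8.455 in; ε'_s = 0.003(c − d')/c = 0.0022 ≥ ε_y = 0.0021, so the compression steel yields.
M_n = (A_s − A'_s) f_y (d − a/2) + A'_s f_y (d − d') = 439.8 × (22.6 − 3.382) + 117 × (22.6 − 2.2) = 8452.1 + 2386.8 = 10838.9 kip·in.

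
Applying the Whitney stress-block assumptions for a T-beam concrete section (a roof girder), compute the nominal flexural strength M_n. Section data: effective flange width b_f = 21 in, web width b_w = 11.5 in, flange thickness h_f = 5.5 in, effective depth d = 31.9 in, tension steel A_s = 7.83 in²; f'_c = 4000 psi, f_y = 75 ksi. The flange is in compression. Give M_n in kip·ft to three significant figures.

Tension: T = A_s f_y = 7.83 × 75 = 587.25 kips.
Try a within the flange: a = T/(0.85 f'_c b_f) = 587.25/(0.85 × 4 × 21) = 8.225 in.
a = 8.225 > h_f = 5.5 in: the block extends into the web. Split into flange-overhang and web parts.
C_f = 0.85 f'_c (b_f − b_w) h_f = 0.85 × 4 × (21 − 11.5) × 5.5 = 177.7 kips.
Remaining web compression depth: a_w = (T − C_f)/(0.85 f'_c b_w) = (587.25 − 177.7)/(0.85 × 4 × 11.5) = 10.474 in.
M_n = C_f(d − h_f/2) + (T − C_f)(d − a_w/2) = 177.7 × (31.9 − 2.75) + 409.55 × (31.9 − 5.237) = 5180.0 + 10919.8 = 16099.8 kip·in.
M_n = 16099.8/12 = 1341.65 kip·ft.

M_n ≈ 1340 kip·ft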